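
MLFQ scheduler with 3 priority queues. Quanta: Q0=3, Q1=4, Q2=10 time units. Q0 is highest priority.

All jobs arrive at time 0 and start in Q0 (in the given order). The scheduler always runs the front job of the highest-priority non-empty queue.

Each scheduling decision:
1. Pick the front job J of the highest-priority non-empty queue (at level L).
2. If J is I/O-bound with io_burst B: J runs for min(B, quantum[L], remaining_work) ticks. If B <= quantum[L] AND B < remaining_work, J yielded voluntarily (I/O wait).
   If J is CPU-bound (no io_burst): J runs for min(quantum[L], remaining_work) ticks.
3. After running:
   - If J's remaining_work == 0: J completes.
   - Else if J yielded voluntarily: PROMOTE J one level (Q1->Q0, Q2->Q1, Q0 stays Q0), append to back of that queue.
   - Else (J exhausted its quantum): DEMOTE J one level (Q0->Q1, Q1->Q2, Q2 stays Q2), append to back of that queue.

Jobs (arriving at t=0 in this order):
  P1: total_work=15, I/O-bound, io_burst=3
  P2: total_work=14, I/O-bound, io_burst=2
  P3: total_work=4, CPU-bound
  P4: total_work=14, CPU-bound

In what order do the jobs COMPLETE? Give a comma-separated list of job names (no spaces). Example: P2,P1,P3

t=0-3: P1@Q0 runs 3, rem=12, I/O yield, promote→Q0. Q0=[P2,P3,P4,P1] Q1=[] Q2=[]
t=3-5: P2@Q0 runs 2, rem=12, I/O yield, promote→Q0. Q0=[P3,P4,P1,P2] Q1=[] Q2=[]
t=5-8: P3@Q0 runs 3, rem=1, quantum used, demote→Q1. Q0=[P4,P1,P2] Q1=[P3] Q2=[]
t=8-11: P4@Q0 runs 3, rem=11, quantum used, demote→Q1. Q0=[P1,P2] Q1=[P3,P4] Q2=[]
t=11-14: P1@Q0 runs 3, rem=9, I/O yield, promote→Q0. Q0=[P2,P1] Q1=[P3,P4] Q2=[]
t=14-16: P2@Q0 runs 2, rem=10, I/O yield, promote→Q0. Q0=[P1,P2] Q1=[P3,P4] Q2=[]
t=16-19: P1@Q0 runs 3, rem=6, I/O yield, promote→Q0. Q0=[P2,P1] Q1=[P3,P4] Q2=[]
t=19-21: P2@Q0 runs 2, rem=8, I/O yield, promote→Q0. Q0=[P1,P2] Q1=[P3,P4] Q2=[]
t=21-24: P1@Q0 runs 3, rem=3, I/O yield, promote→Q0. Q0=[P2,P1] Q1=[P3,P4] Q2=[]
t=24-26: P2@Q0 runs 2, rem=6, I/O yield, promote→Q0. Q0=[P1,P2] Q1=[P3,P4] Q2=[]
t=26-29: P1@Q0 runs 3, rem=0, completes. Q0=[P2] Q1=[P3,P4] Q2=[]
t=29-31: P2@Q0 runs 2, rem=4, I/O yield, promote→Q0. Q0=[P2] Q1=[P3,P4] Q2=[]
t=31-33: P2@Q0 runs 2, rem=2, I/O yield, promote→Q0. Q0=[P2] Q1=[P3,P4] Q2=[]
t=33-35: P2@Q0 runs 2, rem=0, completes. Q0=[] Q1=[P3,P4] Q2=[]
t=35-36: P3@Q1 runs 1, rem=0, completes. Q0=[] Q1=[P4] Q2=[]
t=36-40: P4@Q1 runs 4, rem=7, quantum used, demote→Q2. Q0=[] Q1=[] Q2=[P4]
t=40-47: P4@Q2 runs 7, rem=0, completes. Q0=[] Q1=[] Q2=[]

Answer: P1,P2,P3,P4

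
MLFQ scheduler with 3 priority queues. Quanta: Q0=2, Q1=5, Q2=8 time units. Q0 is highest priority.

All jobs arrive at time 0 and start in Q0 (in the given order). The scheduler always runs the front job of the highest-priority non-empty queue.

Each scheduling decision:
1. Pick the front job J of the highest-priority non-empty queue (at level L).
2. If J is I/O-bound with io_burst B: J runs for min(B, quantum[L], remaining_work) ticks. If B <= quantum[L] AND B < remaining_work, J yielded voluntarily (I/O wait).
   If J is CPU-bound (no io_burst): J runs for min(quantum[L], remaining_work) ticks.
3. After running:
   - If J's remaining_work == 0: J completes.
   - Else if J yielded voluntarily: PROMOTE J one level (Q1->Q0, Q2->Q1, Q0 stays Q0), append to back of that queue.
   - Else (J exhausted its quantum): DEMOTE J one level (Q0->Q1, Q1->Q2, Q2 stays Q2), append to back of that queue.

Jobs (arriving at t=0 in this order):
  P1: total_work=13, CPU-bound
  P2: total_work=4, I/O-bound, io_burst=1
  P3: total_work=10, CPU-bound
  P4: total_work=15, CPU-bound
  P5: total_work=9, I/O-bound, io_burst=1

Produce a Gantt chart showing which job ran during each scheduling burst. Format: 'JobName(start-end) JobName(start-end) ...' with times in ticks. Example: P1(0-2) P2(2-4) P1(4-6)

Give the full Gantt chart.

t=0-2: P1@Q0 runs 2, rem=11, quantum used, demote→Q1. Q0=[P2,P3,P4,P5] Q1=[P1] Q2=[]
t=2-3: P2@Q0 runs 1, rem=3, I/O yield, promote→Q0. Q0=[P3,P4,P5,P2] Q1=[P1] Q2=[]
t=3-5: P3@Q0 runs 2, rem=8, quantum used, demote→Q1. Q0=[P4,P5,P2] Q1=[P1,P3] Q2=[]
t=5-7: P4@Q0 runs 2, rem=13, quantum used, demote→Q1. Q0=[P5,P2] Q1=[P1,P3,P4] Q2=[]
t=7-8: P5@Q0 runs 1, rem=8, I/O yield, promote→Q0. Q0=[P2,P5] Q1=[P1,P3,P4] Q2=[]
t=8-9: P2@Q0 runs 1, rem=2, I/O yield, promote→Q0. Q0=[P5,P2] Q1=[P1,P3,P4] Q2=[]
t=9-10: P5@Q0 runs 1, rem=7, I/O yield, promote→Q0. Q0=[P2,P5] Q1=[P1,P3,P4] Q2=[]
t=10-11: P2@Q0 runs 1, rem=1, I/O yield, promote→Q0. Q0=[P5,P2] Q1=[P1,P3,P4] Q2=[]
t=11-12: P5@Q0 runs 1, rem=6, I/O yield, promote→Q0. Q0=[P2,P5] Q1=[P1,P3,P4] Q2=[]
t=12-13: P2@Q0 runs 1, rem=0, completes. Q0=[P5] Q1=[P1,P3,P4] Q2=[]
t=13-14: P5@Q0 runs 1, rem=5, I/O yield, promote→Q0. Q0=[P5] Q1=[P1,P3,P4] Q2=[]
t=14-15: P5@Q0 runs 1, rem=4, I/O yield, promote→Q0. Q0=[P5] Q1=[P1,P3,P4] Q2=[]
t=15-16: P5@Q0 runs 1, rem=3, I/O yield, promote→Q0. Q0=[P5] Q1=[P1,P3,P4] Q2=[]
t=16-17: P5@Q0 runs 1, rem=2, I/O yield, promote→Q0. Q0=[P5] Q1=[P1,P3,P4] Q2=[]
t=17-18: P5@Q0 runs 1, rem=1, I/O yield, promote→Q0. Q0=[P5] Q1=[P1,P3,P4] Q2=[]
t=18-19: P5@Q0 runs 1, rem=0, completes. Q0=[] Q1=[P1,P3,P4] Q2=[]
t=19-24: P1@Q1 runs 5, rem=6, quantum used, demote→Q2. Q0=[] Q1=[P3,P4] Q2=[P1]
t=24-29: P3@Q1 runs 5, rem=3, quantum used, demote→Q2. Q0=[] Q1=[P4] Q2=[P1,P3]
t=29-34: P4@Q1 runs 5, rem=8, quantum used, demote→Q2. Q0=[] Q1=[] Q2=[P1,P3,P4]
t=34-40: P1@Q2 runs 6, rem=0, completes. Q0=[] Q1=[] Q2=[P3,P4]
t=40-43: P3@Q2 runs 3, rem=0, completes. Q0=[] Q1=[] Q2=[P4]
t=43-51: P4@Q2 runs 8, rem=0, completes. Q0=[] Q1=[] Q2=[]

Answer: P1(0-2) P2(2-3) P3(3-5) P4(5-7) P5(7-8) P2(8-9) P5(9-10) P2(10-11) P5(11-12) P2(12-13) P5(13-14) P5(14-15) P5(15-16) P5(16-17) P5(17-18) P5(18-19) P1(19-24) P3(24-29) P4(29-34) P1(34-40) P3(40-43) P4(43-51)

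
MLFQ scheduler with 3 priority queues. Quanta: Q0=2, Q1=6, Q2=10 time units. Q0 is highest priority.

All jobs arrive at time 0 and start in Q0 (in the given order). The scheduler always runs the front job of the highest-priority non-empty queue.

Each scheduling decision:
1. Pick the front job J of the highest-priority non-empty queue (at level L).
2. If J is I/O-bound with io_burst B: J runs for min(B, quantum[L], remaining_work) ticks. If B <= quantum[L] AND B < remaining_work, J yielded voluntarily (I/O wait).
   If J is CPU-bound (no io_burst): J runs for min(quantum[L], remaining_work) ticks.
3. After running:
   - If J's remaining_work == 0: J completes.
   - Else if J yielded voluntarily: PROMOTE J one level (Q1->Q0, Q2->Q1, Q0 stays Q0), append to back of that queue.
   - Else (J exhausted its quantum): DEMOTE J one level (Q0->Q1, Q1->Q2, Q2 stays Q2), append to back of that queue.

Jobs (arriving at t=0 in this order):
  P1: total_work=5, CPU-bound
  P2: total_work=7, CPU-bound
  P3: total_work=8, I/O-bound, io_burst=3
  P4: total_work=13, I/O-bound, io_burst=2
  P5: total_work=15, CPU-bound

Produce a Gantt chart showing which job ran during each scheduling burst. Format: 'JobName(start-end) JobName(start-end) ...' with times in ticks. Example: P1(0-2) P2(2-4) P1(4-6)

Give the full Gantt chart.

t=0-2: P1@Q0 runs 2, rem=3, quantum used, demote→Q1. Q0=[P2,P3,P4,P5] Q1=[P1] Q2=[]
t=2-4: P2@Q0 runs 2, rem=5, quantum used, demote→Q1. Q0=[P3,P4,P5] Q1=[P1,P2] Q2=[]
t=4-6: P3@Q0 runs 2, rem=6, quantum used, demote→Q1. Q0=[P4,P5] Q1=[P1,P2,P3] Q2=[]
t=6-8: P4@Q0 runs 2, rem=11, I/O yield, promote→Q0. Q0=[P5,P4] Q1=[P1,P2,P3] Q2=[]
t=8-10: P5@Q0 runs 2, rem=13, quantum used, demote→Q1. Q0=[P4] Q1=[P1,P2,P3,P5] Q2=[]
t=10-12: P4@Q0 runs 2, rem=9, I/O yield, promote→Q0. Q0=[P4] Q1=[P1,P2,P3,P5] Q2=[]
t=12-14: P4@Q0 runs 2, rem=7, I/O yield, promote→Q0. Q0=[P4] Q1=[P1,P2,P3,P5] Q2=[]
t=14-16: P4@Q0 runs 2, rem=5, I/O yield, promote→Q0. Q0=[P4] Q1=[P1,P2,P3,P5] Q2=[]
t=16-18: P4@Q0 runs 2, rem=3, I/O yield, promote→Q0. Q0=[P4] Q1=[P1,P2,P3,P5] Q2=[]
t=18-20: P4@Q0 runs 2, rem=1, I/O yield, promote→Q0. Q0=[P4] Q1=[P1,P2,P3,P5] Q2=[]
t=20-21: P4@Q0 runs 1, rem=0, completes. Q0=[] Q1=[P1,P2,P3,P5] Q2=[]
t=21-24: P1@Q1 runs 3, rem=0, completes. Q0=[] Q1=[P2,P3,P5] Q2=[]
t=24-29: P2@Q1 runs 5, rem=0, completes. Q0=[] Q1=[P3,P5] Q2=[]
t=29-32: P3@Q1 runs 3, rem=3, I/O yield, promote→Q0. Q0=[P3] Q1=[P5] Q2=[]
t=32-34: P3@Q0 runs 2, rem=1, quantum used, demote→Q1. Q0=[] Q1=[P5,P3] Q2=[]
t=34-40: P5@Q1 runs 6, rem=7, quantum used, demote→Q2. Q0=[] Q1=[P3] Q2=[P5]
t=40-41: P3@Q1 runs 1, rem=0, completes. Q0=[] Q1=[] Q2=[P5]
t=41-48: P5@Q2 runs 7, rem=0, completes. Q0=[] Q1=[] Q2=[]

Answer: P1(0-2) P2(2-4) P3(4-6) P4(6-8) P5(8-10) P4(10-12) P4(12-14) P4(14-16) P4(16-18) P4(18-20) P4(20-21) P1(21-24) P2(24-29) P3(29-32) P3(32-34) P5(34-40) P3(40-41) P5(41-48)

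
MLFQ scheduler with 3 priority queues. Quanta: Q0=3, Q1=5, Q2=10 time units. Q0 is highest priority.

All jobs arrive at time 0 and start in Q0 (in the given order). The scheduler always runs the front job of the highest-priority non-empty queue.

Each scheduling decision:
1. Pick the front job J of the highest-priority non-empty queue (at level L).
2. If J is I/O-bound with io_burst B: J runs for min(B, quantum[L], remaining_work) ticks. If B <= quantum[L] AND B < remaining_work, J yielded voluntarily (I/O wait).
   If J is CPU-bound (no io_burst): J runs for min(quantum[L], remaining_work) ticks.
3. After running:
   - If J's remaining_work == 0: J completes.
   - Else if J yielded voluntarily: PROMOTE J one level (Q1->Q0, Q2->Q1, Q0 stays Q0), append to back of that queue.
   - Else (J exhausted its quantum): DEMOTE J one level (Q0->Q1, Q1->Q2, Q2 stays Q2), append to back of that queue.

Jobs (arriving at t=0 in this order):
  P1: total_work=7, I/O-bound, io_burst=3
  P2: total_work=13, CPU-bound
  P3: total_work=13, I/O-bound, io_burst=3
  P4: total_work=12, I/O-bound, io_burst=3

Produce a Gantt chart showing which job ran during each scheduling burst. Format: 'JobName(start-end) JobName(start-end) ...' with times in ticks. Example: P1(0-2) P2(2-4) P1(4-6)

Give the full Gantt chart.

t=0-3: P1@Q0 runs 3, rem=4, I/O yield, promote→Q0. Q0=[P2,P3,P4,P1] Q1=[] Q2=[]
t=3-6: P2@Q0 runs 3, rem=10, quantum used, demote→Q1. Q0=[P3,P4,P1] Q1=[P2] Q2=[]
t=6-9: P3@Q0 runs 3, rem=10, I/O yield, promote→Q0. Q0=[P4,P1,P3] Q1=[P2] Q2=[]
t=9-12: P4@Q0 runs 3, rem=9, I/O yield, promote→Q0. Q0=[P1,P3,P4] Q1=[P2] Q2=[]
t=12-15: P1@Q0 runs 3, rem=1, I/O yield, promote→Q0. Q0=[P3,P4,P1] Q1=[P2] Q2=[]
t=15-18: P3@Q0 runs 3, rem=7, I/O yield, promote→Q0. Q0=[P4,P1,P3] Q1=[P2] Q2=[]
t=18-21: P4@Q0 runs 3, rem=6, I/O yield, promote→Q0. Q0=[P1,P3,P4] Q1=[P2] Q2=[]
t=21-22: P1@Q0 runs 1, rem=0, completes. Q0=[P3,P4] Q1=[P2] Q2=[]
t=22-25: P3@Q0 runs 3, rem=4, I/O yield, promote→Q0. Q0=[P4,P3] Q1=[P2] Q2=[]
t=25-28: P4@Q0 runs 3, rem=3, I/O yield, promote→Q0. Q0=[P3,P4] Q1=[P2] Q2=[]
t=28-31: P3@Q0 runs 3, rem=1, I/O yield, promote→Q0. Q0=[P4,P3] Q1=[P2] Q2=[]
t=31-34: P4@Q0 runs 3, rem=0, completes. Q0=[P3] Q1=[P2] Q2=[]
t=34-35: P3@Q0 runs 1, rem=0, completes. Q0=[] Q1=[P2] Q2=[]
t=35-40: P2@Q1 runs 5, rem=5, quantum used, demote→Q2. Q0=[] Q1=[] Q2=[P2]
t=40-45: P2@Q2 runs 5, rem=0, completes. Q0=[] Q1=[] Q2=[]

Answer: P1(0-3) P2(3-6) P3(6-9) P4(9-12) P1(12-15) P3(15-18) P4(18-21) P1(21-22) P3(22-25) P4(25-28) P3(28-31) P4(31-34) P3(34-35) P2(35-40) P2(40-45)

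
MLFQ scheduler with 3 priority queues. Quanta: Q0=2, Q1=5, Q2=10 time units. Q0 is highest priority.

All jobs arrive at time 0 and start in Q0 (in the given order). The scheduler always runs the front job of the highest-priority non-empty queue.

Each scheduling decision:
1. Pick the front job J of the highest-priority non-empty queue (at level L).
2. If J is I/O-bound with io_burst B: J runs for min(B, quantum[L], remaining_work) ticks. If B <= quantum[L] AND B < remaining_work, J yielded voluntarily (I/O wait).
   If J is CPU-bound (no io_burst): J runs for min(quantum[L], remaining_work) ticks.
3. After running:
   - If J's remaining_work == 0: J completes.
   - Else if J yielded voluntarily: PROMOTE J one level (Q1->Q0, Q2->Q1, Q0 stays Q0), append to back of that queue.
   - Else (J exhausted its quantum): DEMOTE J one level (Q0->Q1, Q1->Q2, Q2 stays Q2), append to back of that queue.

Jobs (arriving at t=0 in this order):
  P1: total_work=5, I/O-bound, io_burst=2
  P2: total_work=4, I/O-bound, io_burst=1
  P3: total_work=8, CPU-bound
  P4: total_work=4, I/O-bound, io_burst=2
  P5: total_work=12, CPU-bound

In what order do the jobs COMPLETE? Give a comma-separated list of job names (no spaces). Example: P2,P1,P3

Answer: P4,P1,P2,P3,P5

Derivation:
t=0-2: P1@Q0 runs 2, rem=3, I/O yield, promote→Q0. Q0=[P2,P3,P4,P5,P1] Q1=[] Q2=[]
t=2-3: P2@Q0 runs 1, rem=3, I/O yield, promote→Q0. Q0=[P3,P4,P5,P1,P2] Q1=[] Q2=[]
t=3-5: P3@Q0 runs 2, rem=6, quantum used, demote→Q1. Q0=[P4,P5,P1,P2] Q1=[P3] Q2=[]
t=5-7: P4@Q0 runs 2, rem=2, I/O yield, promote→Q0. Q0=[P5,P1,P2,P4] Q1=[P3] Q2=[]
t=7-9: P5@Q0 runs 2, rem=10, quantum used, demote→Q1. Q0=[P1,P2,P4] Q1=[P3,P5] Q2=[]
t=9-11: P1@Q0 runs 2, rem=1, I/O yield, promote→Q0. Q0=[P2,P4,P1] Q1=[P3,P5] Q2=[]
t=11-12: P2@Q0 runs 1, rem=2, I/O yield, promote→Q0. Q0=[P4,P1,P2] Q1=[P3,P5] Q2=[]
t=12-14: P4@Q0 runs 2, rem=0, completes. Q0=[P1,P2] Q1=[P3,P5] Q2=[]
t=14-15: P1@Q0 runs 1, rem=0, completes. Q0=[P2] Q1=[P3,P5] Q2=[]
t=15-16: P2@Q0 runs 1, rem=1, I/O yield, promote→Q0. Q0=[P2] Q1=[P3,P5] Q2=[]
t=16-17: P2@Q0 runs 1, rem=0, completes. Q0=[] Q1=[P3,P5] Q2=[]
t=17-22: P3@Q1 runs 5, rem=1, quantum used, demote→Q2. Q0=[] Q1=[P5] Q2=[P3]
t=22-27: P5@Q1 runs 5, rem=5, quantum used, demote→Q2. Q0=[] Q1=[] Q2=[P3,P5]
t=27-28: P3@Q2 runs 1, rem=0, completes. Q0=[] Q1=[] Q2=[P5]
t=28-33: P5@Q2 runs 5, rem=0, completes. Q0=[] Q1=[] Q2=[]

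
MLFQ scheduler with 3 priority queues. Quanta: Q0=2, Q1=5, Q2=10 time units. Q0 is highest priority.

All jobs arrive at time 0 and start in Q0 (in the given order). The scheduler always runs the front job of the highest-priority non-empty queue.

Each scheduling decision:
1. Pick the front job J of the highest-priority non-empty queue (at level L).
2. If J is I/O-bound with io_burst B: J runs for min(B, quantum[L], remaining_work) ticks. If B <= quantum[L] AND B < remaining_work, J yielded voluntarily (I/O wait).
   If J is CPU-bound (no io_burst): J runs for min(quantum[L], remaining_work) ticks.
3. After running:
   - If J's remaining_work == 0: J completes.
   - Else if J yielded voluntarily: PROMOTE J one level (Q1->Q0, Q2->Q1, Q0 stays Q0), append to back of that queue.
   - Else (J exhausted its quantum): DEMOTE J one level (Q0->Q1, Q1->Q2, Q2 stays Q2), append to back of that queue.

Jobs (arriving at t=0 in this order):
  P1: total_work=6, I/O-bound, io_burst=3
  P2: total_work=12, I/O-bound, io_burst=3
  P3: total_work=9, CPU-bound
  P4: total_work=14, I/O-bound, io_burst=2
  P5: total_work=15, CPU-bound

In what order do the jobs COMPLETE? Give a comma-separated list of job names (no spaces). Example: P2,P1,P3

t=0-2: P1@Q0 runs 2, rem=4, quantum used, demote→Q1. Q0=[P2,P3,P4,P5] Q1=[P1] Q2=[]
t=2-4: P2@Q0 runs 2, rem=10, quantum used, demote→Q1. Q0=[P3,P4,P5] Q1=[P1,P2] Q2=[]
t=4-6: P3@Q0 runs 2, rem=7, quantum used, demote→Q1. Q0=[P4,P5] Q1=[P1,P2,P3] Q2=[]
t=6-8: P4@Q0 runs 2, rem=12, I/O yield, promote→Q0. Q0=[P5,P4] Q1=[P1,P2,P3] Q2=[]
t=8-10: P5@Q0 runs 2, rem=13, quantum used, demote→Q1. Q0=[P4] Q1=[P1,P2,P3,P5] Q2=[]
t=10-12: P4@Q0 runs 2, rem=10, I/O yield, promote→Q0. Q0=[P4] Q1=[P1,P2,P3,P5] Q2=[]
t=12-14: P4@Q0 runs 2, rem=8, I/O yield, promote→Q0. Q0=[P4] Q1=[P1,P2,P3,P5] Q2=[]
t=14-16: P4@Q0 runs 2, rem=6, I/O yield, promote→Q0. Q0=[P4] Q1=[P1,P2,P3,P5] Q2=[]
t=16-18: P4@Q0 runs 2, rem=4, I/O yield, promote→Q0. Q0=[P4] Q1=[P1,P2,P3,P5] Q2=[]
t=18-20: P4@Q0 runs 2, rem=2, I/O yield, promote→Q0. Q0=[P4] Q1=[P1,P2,P3,P5] Q2=[]
t=20-22: P4@Q0 runs 2, rem=0, completes. Q0=[] Q1=[P1,P2,P3,P5] Q2=[]
t=22-25: P1@Q1 runs 3, rem=1, I/O yield, promote→Q0. Q0=[P1] Q1=[P2,P3,P5] Q2=[]
t=25-26: P1@Q0 runs 1, rem=0, completes. Q0=[] Q1=[P2,P3,P5] Q2=[]
t=26-29: P2@Q1 runs 3, rem=7, I/O yield, promote→Q0. Q0=[P2] Q1=[P3,P5] Q2=[]
t=29-31: P2@Q0 runs 2, rem=5, quantum used, demote→Q1. Q0=[] Q1=[P3,P5,P2] Q2=[]
t=31-36: P3@Q1 runs 5, rem=2, quantum used, demote→Q2. Q0=[] Q1=[P5,P2] Q2=[P3]
t=36-41: P5@Q1 runs 5, rem=8, quantum used, demote→Q2. Q0=[] Q1=[P2] Q2=[P3,P5]
t=41-44: P2@Q1 runs 3, rem=2, I/O yield, promote→Q0. Q0=[P2] Q1=[] Q2=[P3,P5]
t=44-46: P2@Q0 runs 2, rem=0, completes. Q0=[] Q1=[] Q2=[P3,P5]
t=46-48: P3@Q2 runs 2, rem=0, completes. Q0=[] Q1=[] Q2=[P5]
t=48-56: P5@Q2 runs 8, rem=0, completes. Q0=[] Q1=[] Q2=[]

Answer: P4,P1,P2,P3,P5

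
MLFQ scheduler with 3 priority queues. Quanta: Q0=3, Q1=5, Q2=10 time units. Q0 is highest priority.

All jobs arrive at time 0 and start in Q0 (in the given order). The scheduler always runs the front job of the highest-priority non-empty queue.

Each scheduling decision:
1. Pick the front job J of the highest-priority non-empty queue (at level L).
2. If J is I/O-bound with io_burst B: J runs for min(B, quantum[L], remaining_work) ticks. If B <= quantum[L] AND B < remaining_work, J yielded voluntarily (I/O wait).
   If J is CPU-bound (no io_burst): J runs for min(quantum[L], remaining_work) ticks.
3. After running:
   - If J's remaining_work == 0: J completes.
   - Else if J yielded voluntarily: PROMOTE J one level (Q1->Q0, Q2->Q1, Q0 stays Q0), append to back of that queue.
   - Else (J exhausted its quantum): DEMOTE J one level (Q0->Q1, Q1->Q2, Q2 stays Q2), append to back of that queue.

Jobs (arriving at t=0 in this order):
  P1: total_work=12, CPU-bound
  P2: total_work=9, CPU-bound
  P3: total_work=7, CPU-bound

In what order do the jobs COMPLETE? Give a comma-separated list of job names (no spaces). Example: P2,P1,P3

t=0-3: P1@Q0 runs 3, rem=9, quantum used, demote→Q1. Q0=[P2,P3] Q1=[P1] Q2=[]
t=3-6: P2@Q0 runs 3, rem=6, quantum used, demote→Q1. Q0=[P3] Q1=[P1,P2] Q2=[]
t=6-9: P3@Q0 runs 3, rem=4, quantum used, demote→Q1. Q0=[] Q1=[P1,P2,P3] Q2=[]
t=9-14: P1@Q1 runs 5, rem=4, quantum used, demote→Q2. Q0=[] Q1=[P2,P3] Q2=[P1]
t=14-19: P2@Q1 runs 5, rem=1, quantum used, demote→Q2. Q0=[] Q1=[P3] Q2=[P1,P2]
t=19-23: P3@Q1 runs 4, rem=0, completes. Q0=[] Q1=[] Q2=[P1,P2]
t=23-27: P1@Q2 runs 4, rem=0, completes. Q0=[] Q1=[] Q2=[P2]
t=27-28: P2@Q2 runs 1, rem=0, completes. Q0=[] Q1=[] Q2=[]

Answer: P3,P1,P2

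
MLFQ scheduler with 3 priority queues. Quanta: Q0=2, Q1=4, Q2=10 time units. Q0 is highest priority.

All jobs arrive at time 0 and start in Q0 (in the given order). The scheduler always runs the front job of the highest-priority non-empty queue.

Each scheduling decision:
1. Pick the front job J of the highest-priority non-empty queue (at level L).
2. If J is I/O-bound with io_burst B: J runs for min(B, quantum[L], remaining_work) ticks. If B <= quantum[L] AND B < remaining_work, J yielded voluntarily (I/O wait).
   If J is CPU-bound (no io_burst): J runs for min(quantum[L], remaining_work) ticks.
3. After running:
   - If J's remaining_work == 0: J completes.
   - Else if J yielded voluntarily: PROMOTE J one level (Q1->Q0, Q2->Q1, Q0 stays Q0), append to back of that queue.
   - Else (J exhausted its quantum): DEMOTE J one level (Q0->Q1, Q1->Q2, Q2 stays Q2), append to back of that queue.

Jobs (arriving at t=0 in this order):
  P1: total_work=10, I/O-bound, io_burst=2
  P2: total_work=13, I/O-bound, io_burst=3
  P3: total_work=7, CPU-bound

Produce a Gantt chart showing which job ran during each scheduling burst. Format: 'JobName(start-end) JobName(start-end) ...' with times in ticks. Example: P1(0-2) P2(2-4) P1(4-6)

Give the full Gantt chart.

Answer: P1(0-2) P2(2-4) P3(4-6) P1(6-8) P1(8-10) P1(10-12) P1(12-14) P2(14-17) P2(17-19) P3(19-23) P2(23-26) P2(26-28) P2(28-29) P3(29-30)

Derivation:
t=0-2: P1@Q0 runs 2, rem=8, I/O yield, promote→Q0. Q0=[P2,P3,P1] Q1=[] Q2=[]
t=2-4: P2@Q0 runs 2, rem=11, quantum used, demote→Q1. Q0=[P3,P1] Q1=[P2] Q2=[]
t=4-6: P3@Q0 runs 2, rem=5, quantum used, demote→Q1. Q0=[P1] Q1=[P2,P3] Q2=[]
t=6-8: P1@Q0 runs 2, rem=6, I/O yield, promote→Q0. Q0=[P1] Q1=[P2,P3] Q2=[]
t=8-10: P1@Q0 runs 2, rem=4, I/O yield, promote→Q0. Q0=[P1] Q1=[P2,P3] Q2=[]
t=10-12: P1@Q0 runs 2, rem=2, I/O yield, promote→Q0. Q0=[P1] Q1=[P2,P3] Q2=[]
t=12-14: P1@Q0 runs 2, rem=0, completes. Q0=[] Q1=[P2,P3] Q2=[]
t=14-17: P2@Q1 runs 3, rem=8, I/O yield, promote→Q0. Q0=[P2] Q1=[P3] Q2=[]
t=17-19: P2@Q0 runs 2, rem=6, quantum used, demote→Q1. Q0=[] Q1=[P3,P2] Q2=[]
t=19-23: P3@Q1 runs 4, rem=1, quantum used, demote→Q2. Q0=[] Q1=[P2] Q2=[P3]
t=23-26: P2@Q1 runs 3, rem=3, I/O yield, promote→Q0. Q0=[P2] Q1=[] Q2=[P3]
t=26-28: P2@Q0 runs 2, rem=1, quantum used, demote→Q1. Q0=[] Q1=[P2] Q2=[P3]
t=28-29: P2@Q1 runs 1, rem=0, completes. Q0=[] Q1=[] Q2=[P3]
t=29-30: P3@Q2 runs 1, rem=0, completes. Q0=[] Q1=[] Q2=[]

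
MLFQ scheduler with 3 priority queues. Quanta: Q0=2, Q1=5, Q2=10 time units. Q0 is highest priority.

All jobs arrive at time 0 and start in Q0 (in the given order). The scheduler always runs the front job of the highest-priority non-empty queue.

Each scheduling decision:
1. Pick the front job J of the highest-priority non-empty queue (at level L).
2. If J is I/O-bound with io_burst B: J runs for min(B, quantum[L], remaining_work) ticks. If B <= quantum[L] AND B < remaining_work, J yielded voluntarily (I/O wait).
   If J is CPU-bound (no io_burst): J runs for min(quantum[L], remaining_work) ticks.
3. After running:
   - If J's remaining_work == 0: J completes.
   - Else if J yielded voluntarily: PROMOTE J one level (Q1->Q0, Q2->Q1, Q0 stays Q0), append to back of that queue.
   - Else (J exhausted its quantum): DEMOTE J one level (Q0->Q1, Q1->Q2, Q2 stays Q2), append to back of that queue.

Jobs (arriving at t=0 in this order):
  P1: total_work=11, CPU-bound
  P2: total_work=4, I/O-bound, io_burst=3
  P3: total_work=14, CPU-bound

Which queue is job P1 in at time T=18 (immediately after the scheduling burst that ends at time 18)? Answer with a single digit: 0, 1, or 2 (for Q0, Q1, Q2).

Answer: 2

Derivation:
t=0-2: P1@Q0 runs 2, rem=9, quantum used, demote→Q1. Q0=[P2,P3] Q1=[P1] Q2=[]
t=2-4: P2@Q0 runs 2, rem=2, quantum used, demote→Q1. Q0=[P3] Q1=[P1,P2] Q2=[]
t=4-6: P3@Q0 runs 2, rem=12, quantum used, demote→Q1. Q0=[] Q1=[P1,P2,P3] Q2=[]
t=6-11: P1@Q1 runs 5, rem=4, quantum used, demote→Q2. Q0=[] Q1=[P2,P3] Q2=[P1]
t=11-13: P2@Q1 runs 2, rem=0, completes. Q0=[] Q1=[P3] Q2=[P1]
t=13-18: P3@Q1 runs 5, rem=7, quantum used, demote→Q2. Q0=[] Q1=[] Q2=[P1,P3]
t=18-22: P1@Q2 runs 4, rem=0, completes. Q0=[] Q1=[] Q2=[P3]
t=22-29: P3@Q2 runs 7, rem=0, completes. Q0=[] Q1=[] Q2=[]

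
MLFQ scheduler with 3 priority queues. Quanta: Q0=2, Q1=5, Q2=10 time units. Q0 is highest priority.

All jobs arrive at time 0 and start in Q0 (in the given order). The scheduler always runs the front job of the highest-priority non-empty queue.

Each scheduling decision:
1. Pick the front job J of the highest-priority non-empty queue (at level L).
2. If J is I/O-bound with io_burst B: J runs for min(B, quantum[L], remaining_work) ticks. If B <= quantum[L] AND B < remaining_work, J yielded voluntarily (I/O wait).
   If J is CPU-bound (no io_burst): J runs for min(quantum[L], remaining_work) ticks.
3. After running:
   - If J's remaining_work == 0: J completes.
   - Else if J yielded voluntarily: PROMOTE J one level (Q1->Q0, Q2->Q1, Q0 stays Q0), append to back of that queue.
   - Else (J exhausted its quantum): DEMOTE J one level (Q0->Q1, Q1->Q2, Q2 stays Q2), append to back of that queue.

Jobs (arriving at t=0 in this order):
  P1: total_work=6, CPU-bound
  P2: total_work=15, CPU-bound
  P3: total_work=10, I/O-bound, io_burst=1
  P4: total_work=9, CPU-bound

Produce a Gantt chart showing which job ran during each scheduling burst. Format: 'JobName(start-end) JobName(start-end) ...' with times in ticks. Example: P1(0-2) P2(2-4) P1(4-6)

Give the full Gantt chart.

Answer: P1(0-2) P2(2-4) P3(4-5) P4(5-7) P3(7-8) P3(8-9) P3(9-10) P3(10-11) P3(11-12) P3(12-13) P3(13-14) P3(14-15) P3(15-16) P1(16-20) P2(20-25) P4(25-30) P2(30-38) P4(38-40)

Derivation:
t=0-2: P1@Q0 runs 2, rem=4, quantum used, demote→Q1. Q0=[P2,P3,P4] Q1=[P1] Q2=[]
t=2-4: P2@Q0 runs 2, rem=13, quantum used, demote→Q1. Q0=[P3,P4] Q1=[P1,P2] Q2=[]
t=4-5: P3@Q0 runs 1, rem=9, I/O yield, promote→Q0. Q0=[P4,P3] Q1=[P1,P2] Q2=[]
t=5-7: P4@Q0 runs 2, rem=7, quantum used, demote→Q1. Q0=[P3] Q1=[P1,P2,P4] Q2=[]
t=7-8: P3@Q0 runs 1, rem=8, I/O yield, promote→Q0. Q0=[P3] Q1=[P1,P2,P4] Q2=[]
t=8-9: P3@Q0 runs 1, rem=7, I/O yield, promote→Q0. Q0=[P3] Q1=[P1,P2,P4] Q2=[]
t=9-10: P3@Q0 runs 1, rem=6, I/O yield, promote→Q0. Q0=[P3] Q1=[P1,P2,P4] Q2=[]
t=10-11: P3@Q0 runs 1, rem=5, I/O yield, promote→Q0. Q0=[P3] Q1=[P1,P2,P4] Q2=[]
t=11-12: P3@Q0 runs 1, rem=4, I/O yield, promote→Q0. Q0=[P3] Q1=[P1,P2,P4] Q2=[]
t=12-13: P3@Q0 runs 1, rem=3, I/O yield, promote→Q0. Q0=[P3] Q1=[P1,P2,P4] Q2=[]
t=13-14: P3@Q0 runs 1, rem=2, I/O yield, promote→Q0. Q0=[P3] Q1=[P1,P2,P4] Q2=[]
t=14-15: P3@Q0 runs 1, rem=1, I/O yield, promote→Q0. Q0=[P3] Q1=[P1,P2,P4] Q2=[]
t=15-16: P3@Q0 runs 1, rem=0, completes. Q0=[] Q1=[P1,P2,P4] Q2=[]
t=16-20: P1@Q1 runs 4, rem=0, completes. Q0=[] Q1=[P2,P4] Q2=[]
t=20-25: P2@Q1 runs 5, rem=8, quantum used, demote→Q2. Q0=[] Q1=[P4] Q2=[P2]
t=25-30: P4@Q1 runs 5, rem=2, quantum used, demote→Q2. Q0=[] Q1=[] Q2=[P2,P4]
t=30-38: P2@Q2 runs 8, rem=0, completes. Q0=[] Q1=[] Q2=[P4]
t=38-40: P4@Q2 runs 2, rem=0, completes. Q0=[] Q1=[] Q2=[]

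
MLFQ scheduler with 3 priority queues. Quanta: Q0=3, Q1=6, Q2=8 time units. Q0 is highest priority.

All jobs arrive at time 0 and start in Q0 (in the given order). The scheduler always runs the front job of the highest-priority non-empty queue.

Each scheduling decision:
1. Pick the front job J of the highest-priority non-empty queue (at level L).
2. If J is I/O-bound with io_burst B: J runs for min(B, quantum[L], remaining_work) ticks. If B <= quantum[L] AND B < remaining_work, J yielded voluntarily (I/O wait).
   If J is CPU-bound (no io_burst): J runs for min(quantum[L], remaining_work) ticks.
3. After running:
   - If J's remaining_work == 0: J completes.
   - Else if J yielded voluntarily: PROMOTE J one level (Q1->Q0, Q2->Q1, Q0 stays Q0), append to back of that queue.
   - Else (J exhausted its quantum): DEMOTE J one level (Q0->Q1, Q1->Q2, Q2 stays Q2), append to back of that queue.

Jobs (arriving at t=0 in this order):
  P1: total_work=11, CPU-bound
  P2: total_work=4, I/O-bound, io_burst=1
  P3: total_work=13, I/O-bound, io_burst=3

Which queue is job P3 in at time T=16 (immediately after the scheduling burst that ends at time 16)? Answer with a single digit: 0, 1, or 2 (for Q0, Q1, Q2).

Answer: 0

Derivation:
t=0-3: P1@Q0 runs 3, rem=8, quantum used, demote→Q1. Q0=[P2,P3] Q1=[P1] Q2=[]
t=3-4: P2@Q0 runs 1, rem=3, I/O yield, promote→Q0. Q0=[P3,P2] Q1=[P1] Q2=[]
t=4-7: P3@Q0 runs 3, rem=10, I/O yield, promote→Q0. Q0=[P2,P3] Q1=[P1] Q2=[]
t=7-8: P2@Q0 runs 1, rem=2, I/O yield, promote→Q0. Q0=[P3,P2] Q1=[P1] Q2=[]
t=8-11: P3@Q0 runs 3, rem=7, I/O yield, promote→Q0. Q0=[P2,P3] Q1=[P1] Q2=[]
t=11-12: P2@Q0 runs 1, rem=1, I/O yield, promote→Q0. Q0=[P3,P2] Q1=[P1] Q2=[]
t=12-15: P3@Q0 runs 3, rem=4, I/O yield, promote→Q0. Q0=[P2,P3] Q1=[P1] Q2=[]
t=15-16: P2@Q0 runs 1, rem=0, completes. Q0=[P3] Q1=[P1] Q2=[]
t=16-19: P3@Q0 runs 3, rem=1, I/O yield, promote→Q0. Q0=[P3] Q1=[P1] Q2=[]
t=19-20: P3@Q0 runs 1, rem=0, completes. Q0=[] Q1=[P1] Q2=[]
t=20-26: P1@Q1 runs 6, rem=2, quantum used, demote→Q2. Q0=[] Q1=[] Q2=[P1]
t=26-28: P1@Q2 runs 2, rem=0, completes. Q0=[] Q1=[] Q2=[]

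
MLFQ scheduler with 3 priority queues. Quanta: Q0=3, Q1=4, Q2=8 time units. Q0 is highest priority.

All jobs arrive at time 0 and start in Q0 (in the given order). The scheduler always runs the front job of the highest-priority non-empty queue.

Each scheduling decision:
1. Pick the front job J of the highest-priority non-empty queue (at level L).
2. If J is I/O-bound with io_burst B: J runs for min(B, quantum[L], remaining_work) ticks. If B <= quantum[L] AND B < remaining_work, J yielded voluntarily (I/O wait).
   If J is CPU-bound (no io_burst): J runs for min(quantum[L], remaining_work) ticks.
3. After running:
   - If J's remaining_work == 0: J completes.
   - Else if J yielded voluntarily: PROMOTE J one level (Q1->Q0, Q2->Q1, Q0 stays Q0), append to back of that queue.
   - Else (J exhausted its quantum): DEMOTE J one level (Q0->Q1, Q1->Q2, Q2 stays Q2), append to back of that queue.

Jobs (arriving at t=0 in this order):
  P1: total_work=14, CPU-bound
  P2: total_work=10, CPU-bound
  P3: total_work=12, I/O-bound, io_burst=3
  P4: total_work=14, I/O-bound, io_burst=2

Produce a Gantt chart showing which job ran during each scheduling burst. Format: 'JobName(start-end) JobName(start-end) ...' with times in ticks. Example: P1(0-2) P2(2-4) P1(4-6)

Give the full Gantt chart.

Answer: P1(0-3) P2(3-6) P3(6-9) P4(9-11) P3(11-14) P4(14-16) P3(16-19) P4(19-21) P3(21-24) P4(24-26) P4(26-28) P4(28-30) P4(30-32) P1(32-36) P2(36-40) P1(40-47) P2(47-50)

Derivation:
t=0-3: P1@Q0 runs 3, rem=11, quantum used, demote→Q1. Q0=[P2,P3,P4] Q1=[P1] Q2=[]
t=3-6: P2@Q0 runs 3, rem=7, quantum used, demote→Q1. Q0=[P3,P4] Q1=[P1,P2] Q2=[]
t=6-9: P3@Q0 runs 3, rem=9, I/O yield, promote→Q0. Q0=[P4,P3] Q1=[P1,P2] Q2=[]
t=9-11: P4@Q0 runs 2, rem=12, I/O yield, promote→Q0. Q0=[P3,P4] Q1=[P1,P2] Q2=[]
t=11-14: P3@Q0 runs 3, rem=6, I/O yield, promote→Q0. Q0=[P4,P3] Q1=[P1,P2] Q2=[]
t=14-16: P4@Q0 runs 2, rem=10, I/O yield, promote→Q0. Q0=[P3,P4] Q1=[P1,P2] Q2=[]
t=16-19: P3@Q0 runs 3, rem=3, I/O yield, promote→Q0. Q0=[P4,P3] Q1=[P1,P2] Q2=[]
t=19-21: P4@Q0 runs 2, rem=8, I/O yield, promote→Q0. Q0=[P3,P4] Q1=[P1,P2] Q2=[]
t=21-24: P3@Q0 runs 3, rem=0, completes. Q0=[P4] Q1=[P1,P2] Q2=[]
t=24-26: P4@Q0 runs 2, rem=6, I/O yield, promote→Q0. Q0=[P4] Q1=[P1,P2] Q2=[]
t=26-28: P4@Q0 runs 2, rem=4, I/O yield, promote→Q0. Q0=[P4] Q1=[P1,P2] Q2=[]
t=28-30: P4@Q0 runs 2, rem=2, I/O yield, promote→Q0. Q0=[P4] Q1=[P1,P2] Q2=[]
t=30-32: P4@Q0 runs 2, rem=0, completes. Q0=[] Q1=[P1,P2] Q2=[]
t=32-36: P1@Q1 runs 4, rem=7, quantum used, demote→Q2. Q0=[] Q1=[P2] Q2=[P1]
t=36-40: P2@Q1 runs 4, rem=3, quantum used, demote→Q2. Q0=[] Q1=[] Q2=[P1,P2]
t=40-47: P1@Q2 runs 7, rem=0, completes. Q0=[] Q1=[] Q2=[P2]
t=47-50: P2@Q2 runs 3, rem=0, completes. Q0=[] Q1=[] Q2=[]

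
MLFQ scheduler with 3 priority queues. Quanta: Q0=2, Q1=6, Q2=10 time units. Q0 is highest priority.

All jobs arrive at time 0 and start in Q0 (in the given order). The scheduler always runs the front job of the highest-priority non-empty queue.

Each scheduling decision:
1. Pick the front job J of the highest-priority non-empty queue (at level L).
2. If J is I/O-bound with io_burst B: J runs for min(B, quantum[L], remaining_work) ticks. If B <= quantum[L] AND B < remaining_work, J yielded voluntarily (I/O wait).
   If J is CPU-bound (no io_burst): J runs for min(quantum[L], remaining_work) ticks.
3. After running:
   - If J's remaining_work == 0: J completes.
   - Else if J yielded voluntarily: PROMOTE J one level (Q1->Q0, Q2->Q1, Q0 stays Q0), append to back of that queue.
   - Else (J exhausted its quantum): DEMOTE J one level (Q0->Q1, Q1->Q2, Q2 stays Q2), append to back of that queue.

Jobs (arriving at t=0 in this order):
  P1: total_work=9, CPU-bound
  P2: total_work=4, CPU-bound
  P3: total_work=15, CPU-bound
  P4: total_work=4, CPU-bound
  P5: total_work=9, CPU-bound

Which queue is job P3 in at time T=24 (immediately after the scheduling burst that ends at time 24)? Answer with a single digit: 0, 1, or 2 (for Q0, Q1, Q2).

Answer: 2

Derivation:
t=0-2: P1@Q0 runs 2, rem=7, quantum used, demote→Q1. Q0=[P2,P3,P4,P5] Q1=[P1] Q2=[]
t=2-4: P2@Q0 runs 2, rem=2, quantum used, demote→Q1. Q0=[P3,P4,P5] Q1=[P1,P2] Q2=[]
t=4-6: P3@Q0 runs 2, rem=13, quantum used, demote→Q1. Q0=[P4,P5] Q1=[P1,P2,P3] Q2=[]
t=6-8: P4@Q0 runs 2, rem=2, quantum used, demote→Q1. Q0=[P5] Q1=[P1,P2,P3,P4] Q2=[]
t=8-10: P5@Q0 runs 2, rem=7, quantum used, demote→Q1. Q0=[] Q1=[P1,P2,P3,P4,P5] Q2=[]
t=10-16: P1@Q1 runs 6, rem=1, quantum used, demote→Q2. Q0=[] Q1=[P2,P3,P4,P5] Q2=[P1]
t=16-18: P2@Q1 runs 2, rem=0, completes. Q0=[] Q1=[P3,P4,P5] Q2=[P1]
t=18-24: P3@Q1 runs 6, rem=7, quantum used, demote→Q2. Q0=[] Q1=[P4,P5] Q2=[P1,P3]
t=24-26: P4@Q1 runs 2, rem=0, completes. Q0=[] Q1=[P5] Q2=[P1,P3]
t=26-32: P5@Q1 runs 6, rem=1, quantum used, demote→Q2. Q0=[] Q1=[] Q2=[P1,P3,P5]
t=32-33: P1@Q2 runs 1, rem=0, completes. Q0=[] Q1=[] Q2=[P3,P5]
t=33-40: P3@Q2 runs 7, rem=0, completes. Q0=[] Q1=[] Q2=[P5]
t=40-41: P5@Q2 runs 1, rem=0, completes. Q0=[] Q1=[] Q2=[]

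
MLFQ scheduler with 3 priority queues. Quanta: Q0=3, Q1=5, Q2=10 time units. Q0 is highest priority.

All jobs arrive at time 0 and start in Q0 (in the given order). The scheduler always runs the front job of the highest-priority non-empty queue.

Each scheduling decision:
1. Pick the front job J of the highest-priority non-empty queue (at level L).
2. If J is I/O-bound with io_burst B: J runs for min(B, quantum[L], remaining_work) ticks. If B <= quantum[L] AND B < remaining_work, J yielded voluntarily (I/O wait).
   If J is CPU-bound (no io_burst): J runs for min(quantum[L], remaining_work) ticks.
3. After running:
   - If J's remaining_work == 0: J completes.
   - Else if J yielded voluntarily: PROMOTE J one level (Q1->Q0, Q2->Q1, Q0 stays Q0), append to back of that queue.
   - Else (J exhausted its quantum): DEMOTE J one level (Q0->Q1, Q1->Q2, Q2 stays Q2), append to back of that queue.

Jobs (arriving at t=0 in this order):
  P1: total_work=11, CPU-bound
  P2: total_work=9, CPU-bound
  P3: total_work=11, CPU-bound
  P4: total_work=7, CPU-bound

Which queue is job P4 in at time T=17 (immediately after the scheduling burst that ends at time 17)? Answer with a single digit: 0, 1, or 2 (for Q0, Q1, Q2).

Answer: 1

Derivation:
t=0-3: P1@Q0 runs 3, rem=8, quantum used, demote→Q1. Q0=[P2,P3,P4] Q1=[P1] Q2=[]
t=3-6: P2@Q0 runs 3, rem=6, quantum used, demote→Q1. Q0=[P3,P4] Q1=[P1,P2] Q2=[]
t=6-9: P3@Q0 runs 3, rem=8, quantum used, demote→Q1. Q0=[P4] Q1=[P1,P2,P3] Q2=[]
t=9-12: P4@Q0 runs 3, rem=4, quantum used, demote→Q1. Q0=[] Q1=[P1,P2,P3,P4] Q2=[]
t=12-17: P1@Q1 runs 5, rem=3, quantum used, demote→Q2. Q0=[] Q1=[P2,P3,P4] Q2=[P1]
t=17-22: P2@Q1 runs 5, rem=1, quantum used, demote→Q2. Q0=[] Q1=[P3,P4] Q2=[P1,P2]
t=22-27: P3@Q1 runs 5, rem=3, quantum used, demote→Q2. Q0=[] Q1=[P4] Q2=[P1,P2,P3]
t=27-31: P4@Q1 runs 4, rem=0, completes. Q0=[] Q1=[] Q2=[P1,P2,P3]
t=31-34: P1@Q2 runs 3, rem=0, completes. Q0=[] Q1=[] Q2=[P2,P3]
t=34-35: P2@Q2 runs 1, rem=0, completes. Q0=[] Q1=[] Q2=[P3]
t=35-38: P3@Q2 runs 3, rem=0, completes. Q0=[] Q1=[] Q2=[]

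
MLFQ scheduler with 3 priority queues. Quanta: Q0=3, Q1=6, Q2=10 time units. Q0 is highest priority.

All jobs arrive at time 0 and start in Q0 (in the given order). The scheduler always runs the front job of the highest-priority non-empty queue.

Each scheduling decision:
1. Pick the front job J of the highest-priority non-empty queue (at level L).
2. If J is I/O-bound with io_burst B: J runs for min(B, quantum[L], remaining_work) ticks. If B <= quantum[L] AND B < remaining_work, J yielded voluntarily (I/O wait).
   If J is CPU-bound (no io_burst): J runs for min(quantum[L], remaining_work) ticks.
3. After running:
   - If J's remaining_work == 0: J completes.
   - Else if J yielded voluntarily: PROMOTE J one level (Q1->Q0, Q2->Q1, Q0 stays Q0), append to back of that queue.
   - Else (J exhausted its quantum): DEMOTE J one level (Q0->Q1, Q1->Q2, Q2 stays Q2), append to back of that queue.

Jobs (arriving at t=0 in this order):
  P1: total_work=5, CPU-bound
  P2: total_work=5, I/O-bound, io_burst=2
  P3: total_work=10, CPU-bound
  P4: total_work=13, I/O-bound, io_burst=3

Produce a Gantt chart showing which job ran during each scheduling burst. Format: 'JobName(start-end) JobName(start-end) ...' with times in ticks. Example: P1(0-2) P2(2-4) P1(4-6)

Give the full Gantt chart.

Answer: P1(0-3) P2(3-5) P3(5-8) P4(8-11) P2(11-13) P4(13-16) P2(16-17) P4(17-20) P4(20-23) P4(23-24) P1(24-26) P3(26-32) P3(32-33)

Derivation:
t=0-3: P1@Q0 runs 3, rem=2, quantum used, demote→Q1. Q0=[P2,P3,P4] Q1=[P1] Q2=[]
t=3-5: P2@Q0 runs 2, rem=3, I/O yield, promote→Q0. Q0=[P3,P4,P2] Q1=[P1] Q2=[]
t=5-8: P3@Q0 runs 3, rem=7, quantum used, demote→Q1. Q0=[P4,P2] Q1=[P1,P3] Q2=[]
t=8-11: P4@Q0 runs 3, rem=10, I/O yield, promote→Q0. Q0=[P2,P4] Q1=[P1,P3] Q2=[]
t=11-13: P2@Q0 runs 2, rem=1, I/O yield, promote→Q0. Q0=[P4,P2] Q1=[P1,P3] Q2=[]
t=13-16: P4@Q0 runs 3, rem=7, I/O yield, promote→Q0. Q0=[P2,P4] Q1=[P1,P3] Q2=[]
t=16-17: P2@Q0 runs 1, rem=0, completes. Q0=[P4] Q1=[P1,P3] Q2=[]
t=17-20: P4@Q0 runs 3, rem=4, I/O yield, promote→Q0. Q0=[P4] Q1=[P1,P3] Q2=[]
t=20-23: P4@Q0 runs 3, rem=1, I/O yield, promote→Q0. Q0=[P4] Q1=[P1,P3] Q2=[]
t=23-24: P4@Q0 runs 1, rem=0, completes. Q0=[] Q1=[P1,P3] Q2=[]
t=24-26: P1@Q1 runs 2, rem=0, completes. Q0=[] Q1=[P3] Q2=[]
t=26-32: P3@Q1 runs 6, rem=1, quantum used, demote→Q2. Q0=[] Q1=[] Q2=[P3]
t=32-33: P3@Q2 runs 1, rem=0, completes. Q0=[] Q1=[] Q2=[]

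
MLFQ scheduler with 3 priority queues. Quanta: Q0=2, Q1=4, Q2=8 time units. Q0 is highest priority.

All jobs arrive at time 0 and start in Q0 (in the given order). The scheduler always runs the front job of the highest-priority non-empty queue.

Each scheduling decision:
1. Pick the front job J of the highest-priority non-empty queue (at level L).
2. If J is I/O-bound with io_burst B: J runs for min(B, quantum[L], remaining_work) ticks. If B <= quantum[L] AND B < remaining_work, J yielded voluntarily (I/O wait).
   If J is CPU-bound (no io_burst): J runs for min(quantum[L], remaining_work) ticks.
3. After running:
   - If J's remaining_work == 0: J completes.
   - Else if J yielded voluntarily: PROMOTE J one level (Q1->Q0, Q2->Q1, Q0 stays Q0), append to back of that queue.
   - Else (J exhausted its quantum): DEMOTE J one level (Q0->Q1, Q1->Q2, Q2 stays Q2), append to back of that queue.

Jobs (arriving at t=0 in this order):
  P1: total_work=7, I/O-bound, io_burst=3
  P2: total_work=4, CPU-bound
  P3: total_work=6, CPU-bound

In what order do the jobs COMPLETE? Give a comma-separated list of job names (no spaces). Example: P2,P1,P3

t=0-2: P1@Q0 runs 2, rem=5, quantum used, demote→Q1. Q0=[P2,P3] Q1=[P1] Q2=[]
t=2-4: P2@Q0 runs 2, rem=2, quantum used, demote→Q1. Q0=[P3] Q1=[P1,P2] Q2=[]
t=4-6: P3@Q0 runs 2, rem=4, quantum used, demote→Q1. Q0=[] Q1=[P1,P2,P3] Q2=[]
t=6-9: P1@Q1 runs 3, rem=2, I/O yield, promote→Q0. Q0=[P1] Q1=[P2,P3] Q2=[]
t=9-11: P1@Q0 runs 2, rem=0, completes. Q0=[] Q1=[P2,P3] Q2=[]
t=11-13: P2@Q1 runs 2, rem=0, completes. Q0=[] Q1=[P3] Q2=[]
t=13-17: P3@Q1 runs 4, rem=0, completes. Q0=[] Q1=[] Q2=[]

Answer: P1,P2,P3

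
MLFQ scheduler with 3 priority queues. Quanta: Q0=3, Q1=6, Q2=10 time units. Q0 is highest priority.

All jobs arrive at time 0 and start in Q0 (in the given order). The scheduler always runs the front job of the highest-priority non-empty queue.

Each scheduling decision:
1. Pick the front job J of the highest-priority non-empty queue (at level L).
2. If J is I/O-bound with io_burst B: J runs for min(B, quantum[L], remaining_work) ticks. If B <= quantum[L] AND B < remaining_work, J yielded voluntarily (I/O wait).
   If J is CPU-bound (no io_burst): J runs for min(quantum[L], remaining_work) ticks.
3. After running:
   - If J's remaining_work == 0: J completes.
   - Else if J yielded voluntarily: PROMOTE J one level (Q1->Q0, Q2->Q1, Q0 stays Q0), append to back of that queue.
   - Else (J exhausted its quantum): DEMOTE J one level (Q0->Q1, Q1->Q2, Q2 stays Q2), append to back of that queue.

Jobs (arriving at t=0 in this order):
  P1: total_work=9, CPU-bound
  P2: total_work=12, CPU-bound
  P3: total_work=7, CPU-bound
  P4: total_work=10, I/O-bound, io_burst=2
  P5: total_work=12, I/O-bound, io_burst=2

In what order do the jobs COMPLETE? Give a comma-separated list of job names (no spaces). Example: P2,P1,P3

t=0-3: P1@Q0 runs 3, rem=6, quantum used, demote→Q1. Q0=[P2,P3,P4,P5] Q1=[P1] Q2=[]
t=3-6: P2@Q0 runs 3, rem=9, quantum used, demote→Q1. Q0=[P3,P4,P5] Q1=[P1,P2] Q2=[]
t=6-9: P3@Q0 runs 3, rem=4, quantum used, demote→Q1. Q0=[P4,P5] Q1=[P1,P2,P3] Q2=[]
t=9-11: P4@Q0 runs 2, rem=8, I/O yield, promote→Q0. Q0=[P5,P4] Q1=[P1,P2,P3] Q2=[]
t=11-13: P5@Q0 runs 2, rem=10, I/O yield, promote→Q0. Q0=[P4,P5] Q1=[P1,P2,P3] Q2=[]
t=13-15: P4@Q0 runs 2, rem=6, I/O yield, promote→Q0. Q0=[P5,P4] Q1=[P1,P2,P3] Q2=[]
t=15-17: P5@Q0 runs 2, rem=8, I/O yield, promote→Q0. Q0=[P4,P5] Q1=[P1,P2,P3] Q2=[]
t=17-19: P4@Q0 runs 2, rem=4, I/O yield, promote→Q0. Q0=[P5,P4] Q1=[P1,P2,P3] Q2=[]
t=19-21: P5@Q0 runs 2, rem=6, I/O yield, promote→Q0. Q0=[P4,P5] Q1=[P1,P2,P3] Q2=[]
t=21-23: P4@Q0 runs 2, rem=2, I/O yield, promote→Q0. Q0=[P5,P4] Q1=[P1,P2,P3] Q2=[]
t=23-25: P5@Q0 runs 2, rem=4, I/O yield, promote→Q0. Q0=[P4,P5] Q1=[P1,P2,P3] Q2=[]
t=25-27: P4@Q0 runs 2, rem=0, completes. Q0=[P5] Q1=[P1,P2,P3] Q2=[]
t=27-29: P5@Q0 runs 2, rem=2, I/O yield, promote→Q0. Q0=[P5] Q1=[P1,P2,P3] Q2=[]
t=29-31: P5@Q0 runs 2, rem=0, completes. Q0=[] Q1=[P1,P2,P3] Q2=[]
t=31-37: P1@Q1 runs 6, rem=0, completes. Q0=[] Q1=[P2,P3] Q2=[]
t=37-43: P2@Q1 runs 6, rem=3, quantum used, demote→Q2. Q0=[] Q1=[P3] Q2=[P2]
t=43-47: P3@Q1 runs 4, rem=0, completes. Q0=[] Q1=[] Q2=[P2]
t=47-50: P2@Q2 runs 3, rem=0, completes. Q0=[] Q1=[] Q2=[]

Answer: P4,P5,P1,P3,P2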